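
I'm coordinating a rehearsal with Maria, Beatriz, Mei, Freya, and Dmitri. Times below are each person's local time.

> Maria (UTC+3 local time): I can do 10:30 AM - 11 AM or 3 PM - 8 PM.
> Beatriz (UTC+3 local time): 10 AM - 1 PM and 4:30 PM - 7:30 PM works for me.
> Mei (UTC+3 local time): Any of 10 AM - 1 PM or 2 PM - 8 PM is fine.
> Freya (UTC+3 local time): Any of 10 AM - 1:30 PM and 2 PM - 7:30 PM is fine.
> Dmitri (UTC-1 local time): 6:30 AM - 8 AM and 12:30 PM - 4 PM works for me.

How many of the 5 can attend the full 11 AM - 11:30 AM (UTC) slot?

Maria in UTC: 07:30-08:00, 12:00-17:00 (subtract 3h to convert from UTC+3).
Beatriz in UTC: 07:00-10:00, 13:30-16:30 (subtract 3h to convert from UTC+3).
Mei in UTC: 07:00-10:00, 11:00-17:00 (subtract 3h to convert from UTC+3).
Freya in UTC: 07:00-10:30, 11:00-16:30 (subtract 3h to convert from UTC+3).
Dmitri in UTC: 07:30-09:00, 13:30-17:00 (add 1h to convert from UTC-1).
Mei and Freya can make the full 11:00-11:30 slot — that's 2.

2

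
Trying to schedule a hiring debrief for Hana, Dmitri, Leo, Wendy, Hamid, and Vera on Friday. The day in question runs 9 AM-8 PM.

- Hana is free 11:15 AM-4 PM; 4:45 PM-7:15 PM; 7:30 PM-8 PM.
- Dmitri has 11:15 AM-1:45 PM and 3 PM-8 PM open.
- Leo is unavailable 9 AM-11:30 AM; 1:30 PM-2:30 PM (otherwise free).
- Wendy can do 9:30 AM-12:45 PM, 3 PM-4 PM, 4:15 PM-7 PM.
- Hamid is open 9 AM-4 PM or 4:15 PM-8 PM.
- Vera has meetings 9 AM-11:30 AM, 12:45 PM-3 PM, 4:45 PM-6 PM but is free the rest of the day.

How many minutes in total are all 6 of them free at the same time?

Hana free: 11:15-16:00, 16:45-19:15, 19:30-20:00.
Dmitri free: 11:15-13:45, 15:00-20:00.
Leo free: 11:30-13:30, 14:30-20:00 (invert busy blocks within the working day).
Wendy free: 09:30-12:45, 15:00-16:00, 16:15-19:00.
Hamid free: 09:00-16:00, 16:15-20:00.
Vera free: 11:30-12:45, 15:00-16:45, 18:00-20:00 (invert busy blocks within the working day).
Hana ∩ Dmitri: 11:15-13:45, 15:00-16:00, 16:45-19:15, 19:30-20:00.
Hana ∩ Dmitri ∩ Leo: 11:30-13:30, 15:00-16:00, 16:45-19:15, 19:30-20:00.
Hana ∩ Dmitri ∩ Leo ∩ Wendy: 11:30-12:45, 15:00-16:00, 16:45-19:00.
Hana ∩ Dmitri ∩ Leo ∩ Wendy ∩ Hamid: 11:30-12:45, 15:00-16:00, 16:45-19:00.
Hana ∩ Dmitri ∩ Leo ∩ Wendy ∩ Hamid ∩ Vera: 11:30-12:45, 15:00-16:00, 18:00-19:00.
Those are the intersection windows.
Summing the common windows: 75 + 60 + 60 = 195 minutes.

195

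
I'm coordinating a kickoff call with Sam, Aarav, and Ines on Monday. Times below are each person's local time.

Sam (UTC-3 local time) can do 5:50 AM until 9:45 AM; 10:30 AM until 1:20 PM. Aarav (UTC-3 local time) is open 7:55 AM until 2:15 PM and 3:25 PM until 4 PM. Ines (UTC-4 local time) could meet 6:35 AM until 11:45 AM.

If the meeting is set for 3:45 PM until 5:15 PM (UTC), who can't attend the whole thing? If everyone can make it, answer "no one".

Ines, Sam

Sam in UTC: 08:50-12:45, 13:30-16:20 (add 3h to convert from UTC-3).
Aarav in UTC: 10:55-17:15, 18:25-19:00 (add 3h to convert from UTC-3).
Ines in UTC: 10:35-15:45 (add 4h to convert from UTC-4).
Sam: not fully free for 15:45-17:15. Aarav: free for 15:45-17:15. Ines: not fully free for 15:45-17:15.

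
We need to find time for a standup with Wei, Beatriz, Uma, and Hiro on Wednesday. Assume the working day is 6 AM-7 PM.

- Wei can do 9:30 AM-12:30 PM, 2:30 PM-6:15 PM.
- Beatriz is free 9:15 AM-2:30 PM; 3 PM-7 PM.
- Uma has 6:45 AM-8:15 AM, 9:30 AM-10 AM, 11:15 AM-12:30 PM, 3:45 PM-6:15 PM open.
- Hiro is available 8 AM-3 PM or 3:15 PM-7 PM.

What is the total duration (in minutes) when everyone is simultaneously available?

255

Wei ∩ Beatriz: 09:30-12:30, 15:00-18:15.
Wei ∩ Beatriz ∩ Uma: 09:30-10:00, 11:15-12:30, 15:45-18:15.
Wei ∩ Beatriz ∩ Uma ∩ Hiro: 09:30-10:00, 11:15-12:30, 15:45-18:15.
Summing the common windows: 30 + 75 + 150 = 255 minutes.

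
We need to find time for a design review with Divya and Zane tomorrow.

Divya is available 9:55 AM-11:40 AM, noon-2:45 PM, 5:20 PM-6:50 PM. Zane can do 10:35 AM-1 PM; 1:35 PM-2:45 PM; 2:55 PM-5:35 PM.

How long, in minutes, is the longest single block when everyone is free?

Divya ∩ Zane: 10:35-11:40, 12:00-13:00, 13:35-14:45, 17:20-17:35.
The longest is 13:35-14:45 at 70 minutes.

70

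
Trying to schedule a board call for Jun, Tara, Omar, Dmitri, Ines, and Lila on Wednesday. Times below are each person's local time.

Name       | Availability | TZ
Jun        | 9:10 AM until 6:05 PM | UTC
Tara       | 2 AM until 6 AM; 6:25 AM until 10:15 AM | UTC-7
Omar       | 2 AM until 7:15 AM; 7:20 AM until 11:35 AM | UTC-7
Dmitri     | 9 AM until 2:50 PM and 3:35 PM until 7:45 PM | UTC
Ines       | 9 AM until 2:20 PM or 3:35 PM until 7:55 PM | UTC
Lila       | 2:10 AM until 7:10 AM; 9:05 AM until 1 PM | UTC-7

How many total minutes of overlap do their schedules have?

Jun in UTC: 09:10-18:05.
Tara in UTC: 09:00-13:00, 13:25-17:15 (add 7h to convert from UTC-7).
Omar in UTC: 09:00-14:15, 14:20-18:35 (add 7h to convert from UTC-7).
Dmitri in UTC: 09:00-14:50, 15:35-19:45.
Ines in UTC: 09:00-14:20, 15:35-19:55.
Lila in UTC: 09:10-14:10, 16:05-20:00 (add 7h to convert from UTC-7).
Jun ∩ Tara: 09:10-13:00, 13:25-17:15.
Jun ∩ Tara ∩ Omar: 09:10-13:00, 13:25-14:15, 14:20-17:15.
Jun ∩ Tara ∩ Omar ∩ Dmitri: 09:10-13:00, 13:25-14:15, 14:20-14:50, 15:35-17:15.
Jun ∩ Tara ∩ Omar ∩ Dmitri ∩ Ines: 09:10-13:00, 13:25-14:15, 15:35-17:15.
Jun ∩ Tara ∩ Omar ∩ Dmitri ∩ Ines ∩ Lila: 09:10-13:00, 13:25-14:10, 16:05-17:15.
Summing the common windows: 230 + 45 + 70 = 345 minutes.

345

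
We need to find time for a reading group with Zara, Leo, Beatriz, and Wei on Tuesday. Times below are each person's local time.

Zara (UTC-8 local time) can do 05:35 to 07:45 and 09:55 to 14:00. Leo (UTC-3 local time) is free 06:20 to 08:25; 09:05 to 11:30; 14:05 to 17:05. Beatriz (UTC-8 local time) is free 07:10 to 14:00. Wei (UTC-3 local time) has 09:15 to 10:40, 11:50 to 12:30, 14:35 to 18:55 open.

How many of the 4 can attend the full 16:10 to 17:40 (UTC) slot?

1

Zara in UTC: 13:35-15:45, 17:55-22:00 (add 8h to convert from UTC-8).
Leo in UTC: 09:20-11:25, 12:05-14:30, 17:05-20:05 (add 3h to convert from UTC-3).
Beatriz in UTC: 15:10-22:00 (add 8h to convert from UTC-8).
Wei in UTC: 12:15-13:40, 14:50-15:30, 17:35-21:55 (add 3h to convert from UTC-3).
Beatriz can make the full 16:10-17:40 slot — that's 1.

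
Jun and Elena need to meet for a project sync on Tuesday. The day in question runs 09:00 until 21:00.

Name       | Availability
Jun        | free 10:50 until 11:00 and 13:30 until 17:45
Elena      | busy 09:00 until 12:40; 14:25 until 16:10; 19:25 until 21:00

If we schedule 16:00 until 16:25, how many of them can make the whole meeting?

1

Jun free: 10:50-11:00, 13:30-17:45.
Elena free: 12:40-14:25, 16:10-19:25 (invert busy blocks within the working day).
Jun can make the full 16:00-16:25 slot — that's 1.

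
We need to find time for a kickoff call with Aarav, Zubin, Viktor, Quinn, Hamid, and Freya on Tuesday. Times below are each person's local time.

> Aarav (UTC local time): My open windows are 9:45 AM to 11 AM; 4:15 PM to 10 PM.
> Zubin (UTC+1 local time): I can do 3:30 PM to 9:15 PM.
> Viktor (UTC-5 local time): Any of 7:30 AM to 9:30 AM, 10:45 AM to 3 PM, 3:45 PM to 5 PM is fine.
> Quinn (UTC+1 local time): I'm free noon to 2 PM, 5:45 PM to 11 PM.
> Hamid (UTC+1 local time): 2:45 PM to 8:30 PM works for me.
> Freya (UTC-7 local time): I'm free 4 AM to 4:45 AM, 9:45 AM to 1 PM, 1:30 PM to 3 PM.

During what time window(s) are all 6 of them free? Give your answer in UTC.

Aarav in UTC: 09:45-11:00, 16:15-22:00.
Zubin in UTC: 14:30-20:15 (subtract 1h to convert from UTC+1).
Viktor in UTC: 12:30-14:30, 15:45-20:00, 20:45-22:00 (add 5h to convert from UTC-5).
Quinn in UTC: 11:00-13:00, 16:45-22:00 (subtract 1h to convert from UTC+1).
Hamid in UTC: 13:45-19:30 (subtract 1h to convert from UTC+1).
Freya in UTC: 11:00-11:45, 16:45-20:00, 20:30-22:00 (add 7h to convert from UTC-7).
Aarav ∩ Zubin: 16:15-20:15.
Aarav ∩ Zubin ∩ Viktor: 16:15-20:00.
Aarav ∩ Zubin ∩ Viktor ∩ Quinn: 16:45-20:00.
Aarav ∩ Zubin ∩ Viktor ∩ Quinn ∩ Hamid: 16:45-19:30.
Aarav ∩ Zubin ∩ Viktor ∩ Quinn ∩ Hamid ∩ Freya: 16:45-19:30.
So the common availability across everyone is 16:45-19:30.

16:45-19:30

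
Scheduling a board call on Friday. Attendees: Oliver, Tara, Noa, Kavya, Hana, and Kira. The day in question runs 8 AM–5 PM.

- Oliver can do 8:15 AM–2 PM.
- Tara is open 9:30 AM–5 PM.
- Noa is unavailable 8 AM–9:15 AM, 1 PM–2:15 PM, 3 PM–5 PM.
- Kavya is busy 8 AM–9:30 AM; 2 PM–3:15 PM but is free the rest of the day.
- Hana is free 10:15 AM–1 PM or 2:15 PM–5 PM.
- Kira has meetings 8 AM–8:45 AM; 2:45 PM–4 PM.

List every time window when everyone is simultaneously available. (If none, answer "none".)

10:15-13:00

Oliver free: 08:15-14:00.
Tara free: 09:30-17:00.
Noa free: 09:15-13:00, 14:15-15:00 (invert busy blocks within the working day).
Kavya free: 09:30-14:00, 15:15-17:00 (invert busy blocks within the working day).
Hana free: 10:15-13:00, 14:15-17:00.
Kira free: 08:45-14:45, 16:00-17:00 (invert busy blocks within the working day).
Oliver ∩ Tara: 09:30-14:00.
Oliver ∩ Tara ∩ Noa: 09:30-13:00.
Oliver ∩ Tara ∩ Noa ∩ Kavya: 09:30-13:00.
Oliver ∩ Tara ∩ Noa ∩ Kavya ∩ Hana: 10:15-13:00.
Oliver ∩ Tara ∩ Noa ∩ Kavya ∩ Hana ∩ Kira: 10:15-13:00.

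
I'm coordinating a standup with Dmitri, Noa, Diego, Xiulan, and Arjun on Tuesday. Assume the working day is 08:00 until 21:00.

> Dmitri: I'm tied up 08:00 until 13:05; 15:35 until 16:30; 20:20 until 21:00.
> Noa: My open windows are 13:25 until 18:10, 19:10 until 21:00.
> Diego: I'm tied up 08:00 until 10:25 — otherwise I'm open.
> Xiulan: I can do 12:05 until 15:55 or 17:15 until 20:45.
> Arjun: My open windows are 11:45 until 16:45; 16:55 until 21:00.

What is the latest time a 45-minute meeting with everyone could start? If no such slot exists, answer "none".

19:35

Dmitri free: 13:05-15:35, 16:30-20:20 (invert busy blocks within the working day).
Noa free: 13:25-18:10, 19:10-21:00.
Diego free: 10:25-21:00 (invert busy blocks within the working day).
Xiulan free: 12:05-15:55, 17:15-20:45.
Arjun free: 11:45-16:45, 16:55-21:00.
Dmitri ∩ Noa: 13:25-15:35, 16:30-18:10, 19:10-20:20.
Dmitri ∩ Noa ∩ Diego: 13:25-15:35, 16:30-18:10, 19:10-20:20.
Dmitri ∩ Noa ∩ Diego ∩ Xiulan: 13:25-15:35, 17:15-18:10, 19:10-20:20.
Dmitri ∩ Noa ∩ Diego ∩ Xiulan ∩ Arjun: 13:25-15:35, 17:15-18:10, 19:10-20:20.
The last common window of at least 45 minutes is 19:10-20:20; a 45-minute meeting can start as late as 19:35 and still end by 20:20.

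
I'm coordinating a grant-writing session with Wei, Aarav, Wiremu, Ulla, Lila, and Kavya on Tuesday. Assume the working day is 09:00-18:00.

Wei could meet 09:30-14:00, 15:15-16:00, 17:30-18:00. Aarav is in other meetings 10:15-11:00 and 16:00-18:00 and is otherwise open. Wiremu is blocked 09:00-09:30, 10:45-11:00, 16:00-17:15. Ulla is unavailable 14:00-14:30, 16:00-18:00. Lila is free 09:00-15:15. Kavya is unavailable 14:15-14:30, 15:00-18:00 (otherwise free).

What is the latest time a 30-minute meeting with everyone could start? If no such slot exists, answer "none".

13:30

Wei free: 09:30-14:00, 15:15-16:00, 17:30-18:00.
Aarav free: 09:00-10:15, 11:00-16:00 (invert busy blocks within the working day).
Wiremu free: 09:30-10:45, 11:00-16:00, 17:15-18:00 (invert busy blocks within the working day).
Ulla free: 09:00-14:00, 14:30-16:00 (invert busy blocks within the working day).
Lila free: 09:00-15:15.
Kavya free: 09:00-14:15, 14:30-15:00 (invert busy blocks within the working day).
Wei ∩ Aarav: 09:30-10:15, 11:00-14:00, 15:15-16:00.
Wei ∩ Aarav ∩ Wiremu: 09:30-10:15, 11:00-14:00, 15:15-16:00.
Wei ∩ Aarav ∩ Wiremu ∩ Ulla: 09:30-10:15, 11:00-14:00, 15:15-16:00.
Wei ∩ Aarav ∩ Wiremu ∩ Ulla ∩ Lila: 09:30-10:15, 11:00-14:00.
Wei ∩ Aarav ∩ Wiremu ∩ Ulla ∩ Lila ∩ Kavya: 09:30-10:15, 11:00-14:00.
Those are the intersection windows.
The last common window of at least 30 minutes is 11:00-14:00; a 30-minute meeting can start as late as 13:30 and still end by 14:00.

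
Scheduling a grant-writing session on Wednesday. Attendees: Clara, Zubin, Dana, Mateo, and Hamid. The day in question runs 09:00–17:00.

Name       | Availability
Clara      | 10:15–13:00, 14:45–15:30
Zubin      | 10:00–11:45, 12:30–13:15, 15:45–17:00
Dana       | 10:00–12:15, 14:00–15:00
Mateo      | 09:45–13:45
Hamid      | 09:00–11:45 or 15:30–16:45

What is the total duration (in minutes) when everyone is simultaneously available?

90

Clara ∩ Zubin: 10:15-11:45, 12:30-13:00.
Clara ∩ Zubin ∩ Dana: 10:15-11:45.
Clara ∩ Zubin ∩ Dana ∩ Mateo: 10:15-11:45.
Clara ∩ Zubin ∩ Dana ∩ Mateo ∩ Hamid: 10:15-11:45.
That's a single block of 90 minutes.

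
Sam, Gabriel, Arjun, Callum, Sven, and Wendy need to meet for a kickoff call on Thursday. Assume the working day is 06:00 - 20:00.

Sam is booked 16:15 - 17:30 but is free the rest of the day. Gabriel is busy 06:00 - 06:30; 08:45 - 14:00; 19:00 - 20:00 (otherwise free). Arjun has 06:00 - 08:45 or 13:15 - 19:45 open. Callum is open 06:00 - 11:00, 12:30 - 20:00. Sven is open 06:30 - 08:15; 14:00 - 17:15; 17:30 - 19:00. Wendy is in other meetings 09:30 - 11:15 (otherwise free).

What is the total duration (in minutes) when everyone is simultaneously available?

330

Sam free: 06:00-16:15, 17:30-20:00 (invert busy blocks within the working day).
Gabriel free: 06:30-08:45, 14:00-19:00 (invert busy blocks within the working day).
Arjun free: 06:00-08:45, 13:15-19:45.
Callum free: 06:00-11:00, 12:30-20:00.
Sven free: 06:30-08:15, 14:00-17:15, 17:30-19:00.
Wendy free: 06:00-09:30, 11:15-20:00 (invert busy blocks within the working day).
Sam ∩ Gabriel: 06:30-08:45, 14:00-16:15, 17:30-19:00.
Sam ∩ Gabriel ∩ Arjun: 06:30-08:45, 14:00-16:15, 17:30-19:00.
Sam ∩ Gabriel ∩ Arjun ∩ Callum: 06:30-08:45, 14:00-16:15, 17:30-19:00.
Sam ∩ Gabriel ∩ Arjun ∩ Callum ∩ Sven: 06:30-08:15, 14:00-16:15, 17:30-19:00.
Sam ∩ Gabriel ∩ Arjun ∩ Callum ∩ Sven ∩ Wendy: 06:30-08:15, 14:00-16:15, 17:30-19:00.
Summing the common windows: 105 + 135 + 90 = 330 minutes.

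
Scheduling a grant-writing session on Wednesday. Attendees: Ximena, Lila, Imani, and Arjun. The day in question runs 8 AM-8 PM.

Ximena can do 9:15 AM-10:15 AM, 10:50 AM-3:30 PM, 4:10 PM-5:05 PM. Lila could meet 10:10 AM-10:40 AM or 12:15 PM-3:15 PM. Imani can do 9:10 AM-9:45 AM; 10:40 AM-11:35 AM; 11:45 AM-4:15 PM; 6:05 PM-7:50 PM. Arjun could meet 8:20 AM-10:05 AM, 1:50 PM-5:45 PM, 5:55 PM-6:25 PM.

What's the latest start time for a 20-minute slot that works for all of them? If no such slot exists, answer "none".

Ximena ∩ Lila: 10:10-10:15, 12:15-15:15.
Ximena ∩ Lila ∩ Imani: 12:15-15:15.
Ximena ∩ Lila ∩ Imani ∩ Arjun: 13:50-15:15.
The last common window of at least 20 minutes is 13:50-15:15; a 20-minute meeting can start as late as 14:55 and still end by 15:15.

14:55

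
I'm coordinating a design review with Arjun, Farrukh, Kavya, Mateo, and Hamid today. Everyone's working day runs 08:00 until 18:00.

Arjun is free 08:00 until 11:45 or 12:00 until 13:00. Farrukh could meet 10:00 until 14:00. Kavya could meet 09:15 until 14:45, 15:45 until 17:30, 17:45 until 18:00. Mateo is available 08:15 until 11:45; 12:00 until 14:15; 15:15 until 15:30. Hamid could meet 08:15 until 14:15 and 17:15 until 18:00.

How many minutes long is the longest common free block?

105

Arjun ∩ Farrukh: 10:00-11:45, 12:00-13:00.
Arjun ∩ Farrukh ∩ Kavya: 10:00-11:45, 12:00-13:00.
Arjun ∩ Farrukh ∩ Kavya ∩ Mateo: 10:00-11:45, 12:00-13:00.
Arjun ∩ Farrukh ∩ Kavya ∩ Mateo ∩ Hamid: 10:00-11:45, 12:00-13:00.
Those are the intersection windows.
The longest is 10:00-11:45 at 105 minutes.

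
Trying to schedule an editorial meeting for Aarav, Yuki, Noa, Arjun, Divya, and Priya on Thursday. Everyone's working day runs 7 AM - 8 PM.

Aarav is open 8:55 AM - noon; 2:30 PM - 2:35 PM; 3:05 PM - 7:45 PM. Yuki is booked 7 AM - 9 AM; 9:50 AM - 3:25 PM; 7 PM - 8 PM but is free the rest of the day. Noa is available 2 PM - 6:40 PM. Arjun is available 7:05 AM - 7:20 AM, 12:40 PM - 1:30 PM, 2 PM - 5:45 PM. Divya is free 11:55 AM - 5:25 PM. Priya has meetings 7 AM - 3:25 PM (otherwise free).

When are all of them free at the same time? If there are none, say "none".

Aarav free: 08:55-12:00, 14:30-14:35, 15:05-19:45.
Yuki free: 09:00-09:50, 15:25-19:00 (invert busy blocks within the working day).
Noa free: 14:00-18:40.
Arjun free: 07:05-07:20, 12:40-13:30, 14:00-17:45.
Divya free: 11:55-17:25.
Priya free: 15:25-20:00 (invert busy blocks within the working day).
Aarav ∩ Yuki: 09:00-09:50, 15:25-19:00.
Aarav ∩ Yuki ∩ Noa: 15:25-18:40.
Aarav ∩ Yuki ∩ Noa ∩ Arjun: 15:25-17:45.
Aarav ∩ Yuki ∩ Noa ∩ Arjun ∩ Divya: 15:25-17:25.
Aarav ∩ Yuki ∩ Noa ∩ Arjun ∩ Divya ∩ Priya: 15:25-17:25.

15:25-17:25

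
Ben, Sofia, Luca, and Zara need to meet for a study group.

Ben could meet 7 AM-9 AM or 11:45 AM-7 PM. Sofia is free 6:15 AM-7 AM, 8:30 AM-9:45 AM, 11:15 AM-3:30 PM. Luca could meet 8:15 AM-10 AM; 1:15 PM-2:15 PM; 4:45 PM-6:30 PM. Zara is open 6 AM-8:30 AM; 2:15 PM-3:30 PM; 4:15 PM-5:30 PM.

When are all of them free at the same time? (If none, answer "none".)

Ben ∩ Sofia: 08:30-09:00, 11:45-15:30.
Ben ∩ Sofia ∩ Luca: 08:30-09:00, 13:15-14:15.
Ben ∩ Sofia ∩ Luca ∩ Zara: ∅.
There is no time when everyone is free.

none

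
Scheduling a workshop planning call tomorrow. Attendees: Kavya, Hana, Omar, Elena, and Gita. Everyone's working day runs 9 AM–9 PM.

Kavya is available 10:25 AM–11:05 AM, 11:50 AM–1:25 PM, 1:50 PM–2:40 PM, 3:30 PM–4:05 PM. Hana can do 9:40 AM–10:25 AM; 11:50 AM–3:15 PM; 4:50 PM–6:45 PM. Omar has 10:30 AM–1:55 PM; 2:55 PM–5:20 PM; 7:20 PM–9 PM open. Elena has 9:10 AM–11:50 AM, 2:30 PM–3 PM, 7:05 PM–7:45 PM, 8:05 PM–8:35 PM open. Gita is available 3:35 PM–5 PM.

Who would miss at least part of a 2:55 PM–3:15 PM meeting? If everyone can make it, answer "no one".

Kavya: not fully free for 14:55-15:15. Hana: free for 14:55-15:15. Omar: free for 14:55-15:15. Elena: not fully free for 14:55-15:15. Gita: not fully free for 14:55-15:15.

Elena, Gita, Kavya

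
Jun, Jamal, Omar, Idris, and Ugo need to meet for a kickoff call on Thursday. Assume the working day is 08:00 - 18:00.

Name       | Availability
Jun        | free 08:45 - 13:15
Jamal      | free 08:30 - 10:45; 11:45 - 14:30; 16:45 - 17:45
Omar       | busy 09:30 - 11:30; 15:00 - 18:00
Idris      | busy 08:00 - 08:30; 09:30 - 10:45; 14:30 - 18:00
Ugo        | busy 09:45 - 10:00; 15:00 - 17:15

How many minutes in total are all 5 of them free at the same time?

135

Jun free: 08:45-13:15.
Jamal free: 08:30-10:45, 11:45-14:30, 16:45-17:45.
Omar free: 08:00-09:30, 11:30-15:00 (invert busy blocks within the working day).
Idris free: 08:30-09:30, 10:45-14:30 (invert busy blocks within the working day).
Ugo free: 08:00-09:45, 10:00-15:00, 17:15-18:00 (invert busy blocks within the working day).
Jun ∩ Jamal: 08:45-10:45, 11:45-13:15.
Jun ∩ Jamal ∩ Omar: 08:45-09:30, 11:45-13:15.
Jun ∩ Jamal ∩ Omar ∩ Idris: 08:45-09:30, 11:45-13:15.
Jun ∩ Jamal ∩ Omar ∩ Idris ∩ Ugo: 08:45-09:30, 11:45-13:15.
Summing the common windows: 45 + 90 = 135 minutes.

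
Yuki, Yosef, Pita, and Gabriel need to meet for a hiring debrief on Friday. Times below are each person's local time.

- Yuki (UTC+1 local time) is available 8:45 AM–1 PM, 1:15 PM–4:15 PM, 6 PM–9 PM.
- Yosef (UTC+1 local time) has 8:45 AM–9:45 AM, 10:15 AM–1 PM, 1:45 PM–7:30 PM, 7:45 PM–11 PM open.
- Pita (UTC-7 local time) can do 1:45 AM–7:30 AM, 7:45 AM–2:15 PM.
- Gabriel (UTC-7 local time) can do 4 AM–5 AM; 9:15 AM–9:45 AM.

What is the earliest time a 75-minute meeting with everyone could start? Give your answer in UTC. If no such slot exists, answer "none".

none

Yuki in UTC: 07:45-12:00, 12:15-15:15, 17:00-20:00 (subtract 1h to convert from UTC+1).
Yosef in UTC: 07:45-08:45, 09:15-12:00, 12:45-18:30, 18:45-22:00 (subtract 1h to convert from UTC+1).
Pita in UTC: 08:45-14:30, 14:45-21:15 (add 7h to convert from UTC-7).
Gabriel in UTC: 11:00-12:00, 16:15-16:45 (add 7h to convert from UTC-7).
Yuki ∩ Yosef: 07:45-08:45, 09:15-12:00, 12:45-15:15, 17:00-18:30, 18:45-20:00.
Yuki ∩ Yosef ∩ Pita: 09:15-12:00, 12:45-14:30, 14:45-15:15, 17:00-18:30, 18:45-20:00.
Yuki ∩ Yosef ∩ Pita ∩ Gabriel: 11:00-12:00.
No common window is at least 75 minutes long.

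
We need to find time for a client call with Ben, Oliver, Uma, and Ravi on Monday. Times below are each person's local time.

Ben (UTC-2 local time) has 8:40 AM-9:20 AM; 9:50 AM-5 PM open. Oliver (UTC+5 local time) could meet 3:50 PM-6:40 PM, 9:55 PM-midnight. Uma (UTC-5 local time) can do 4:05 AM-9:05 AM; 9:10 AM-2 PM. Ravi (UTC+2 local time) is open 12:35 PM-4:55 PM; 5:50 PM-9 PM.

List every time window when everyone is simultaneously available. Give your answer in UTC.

Ben in UTC: 10:40-11:20, 11:50-19:00 (add 2h to convert from UTC-2).
Oliver in UTC: 10:50-13:40, 16:55-19:00 (subtract 5h to convert from UTC+5).
Uma in UTC: 09:05-14:05, 14:10-19:00 (add 5h to convert from UTC-5).
Ravi in UTC: 10:35-14:55, 15:50-19:00 (subtract 2h to convert from UTC+2).
Ben ∩ Oliver: 10:50-11:20, 11:50-13:40, 16:55-19:00.
Ben ∩ Oliver ∩ Uma: 10:50-11:20, 11:50-13:40, 16:55-19:00.
Ben ∩ Oliver ∩ Uma ∩ Ravi: 10:50-11:20, 11:50-13:40, 16:55-19:00.

10:50-11:20, 11:50-13:40, 16:55-19:00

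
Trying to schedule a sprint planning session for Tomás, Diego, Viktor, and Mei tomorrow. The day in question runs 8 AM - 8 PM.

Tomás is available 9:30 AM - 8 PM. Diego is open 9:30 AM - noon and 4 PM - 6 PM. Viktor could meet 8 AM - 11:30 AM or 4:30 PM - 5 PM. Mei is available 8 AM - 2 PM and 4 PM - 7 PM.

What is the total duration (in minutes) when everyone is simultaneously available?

Tomás ∩ Diego: 09:30-12:00, 16:00-18:00.
Tomás ∩ Diego ∩ Viktor: 09:30-11:30, 16:30-17:00.
Tomás ∩ Diego ∩ Viktor ∩ Mei: 09:30-11:30, 16:30-17:00.
Summing the common windows: 120 + 30 = 150 minutes.

150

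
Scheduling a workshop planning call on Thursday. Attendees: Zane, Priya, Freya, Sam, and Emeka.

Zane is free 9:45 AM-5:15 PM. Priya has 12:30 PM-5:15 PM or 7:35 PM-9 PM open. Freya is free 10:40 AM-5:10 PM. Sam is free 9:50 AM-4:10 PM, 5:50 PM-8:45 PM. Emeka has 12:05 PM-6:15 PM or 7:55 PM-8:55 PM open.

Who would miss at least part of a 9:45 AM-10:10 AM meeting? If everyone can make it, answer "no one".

Emeka, Freya, Priya, Sam

Zane: free for 09:45-10:10. Priya: not fully free for 09:45-10:10. Freya: not fully free for 09:45-10:10. Sam: not fully free for 09:45-10:10. Emeka: not fully free for 09:45-10:10.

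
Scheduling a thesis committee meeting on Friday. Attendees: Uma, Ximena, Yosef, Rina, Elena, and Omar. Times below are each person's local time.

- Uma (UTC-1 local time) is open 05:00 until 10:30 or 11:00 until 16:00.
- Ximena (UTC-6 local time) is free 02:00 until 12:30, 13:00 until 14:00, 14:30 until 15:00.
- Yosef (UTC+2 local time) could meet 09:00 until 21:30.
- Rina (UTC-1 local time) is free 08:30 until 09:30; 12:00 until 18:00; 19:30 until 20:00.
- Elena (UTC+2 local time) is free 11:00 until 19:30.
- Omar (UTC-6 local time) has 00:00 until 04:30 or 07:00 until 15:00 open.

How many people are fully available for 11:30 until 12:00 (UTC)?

Uma in UTC: 06:00-11:30, 12:00-17:00 (add 1h to convert from UTC-1).
Ximena in UTC: 08:00-18:30, 19:00-20:00, 20:30-21:00 (add 6h to convert from UTC-6).
Yosef in UTC: 07:00-19:30 (subtract 2h to convert from UTC+2).
Rina in UTC: 09:30-10:30, 13:00-19:00, 20:30-21:00 (add 1h to convert from UTC-1).
Elena in UTC: 09:00-17:30 (subtract 2h to convert from UTC+2).
Omar in UTC: 06:00-10:30, 13:00-21:00 (add 6h to convert from UTC-6).
Ximena, Yosef, and Elena can make the full 11:30-12:00 slot — that's 3.

3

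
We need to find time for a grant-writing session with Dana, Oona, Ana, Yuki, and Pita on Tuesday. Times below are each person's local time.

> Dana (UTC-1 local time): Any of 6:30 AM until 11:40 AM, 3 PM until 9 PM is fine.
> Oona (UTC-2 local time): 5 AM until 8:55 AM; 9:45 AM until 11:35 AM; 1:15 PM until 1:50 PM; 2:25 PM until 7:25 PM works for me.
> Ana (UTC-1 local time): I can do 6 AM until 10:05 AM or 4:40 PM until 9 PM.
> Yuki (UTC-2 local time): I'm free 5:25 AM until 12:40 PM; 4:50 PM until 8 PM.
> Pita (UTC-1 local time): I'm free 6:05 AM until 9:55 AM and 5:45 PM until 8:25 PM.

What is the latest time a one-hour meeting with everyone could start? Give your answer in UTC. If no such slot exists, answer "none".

Dana in UTC: 07:30-12:40, 16:00-22:00 (add 1h to convert from UTC-1).
Oona in UTC: 07:00-10:55, 11:45-13:35, 15:15-15:50, 16:25-21:25 (add 2h to convert from UTC-2).
Ana in UTC: 07:00-11:05, 17:40-22:00 (add 1h to convert from UTC-1).
Yuki in UTC: 07:25-14:40, 18:50-22:00 (add 2h to convert from UTC-2).
Pita in UTC: 07:05-10:55, 18:45-21:25 (add 1h to convert from UTC-1).
Dana ∩ Oona: 07:30-10:55, 11:45-12:40, 16:25-21:25.
Dana ∩ Oona ∩ Ana: 07:30-10:55, 17:40-21:25.
Dana ∩ Oona ∩ Ana ∩ Yuki: 07:30-10:55, 18:50-21:25.
Dana ∩ Oona ∩ Ana ∩ Yuki ∩ Pita: 07:30-10:55, 18:50-21:25.
The last common window of at least 60 minutes is 18:50-21:25; a 60-minute meeting can start as late as 20:25 and still end by 21:25.

20:25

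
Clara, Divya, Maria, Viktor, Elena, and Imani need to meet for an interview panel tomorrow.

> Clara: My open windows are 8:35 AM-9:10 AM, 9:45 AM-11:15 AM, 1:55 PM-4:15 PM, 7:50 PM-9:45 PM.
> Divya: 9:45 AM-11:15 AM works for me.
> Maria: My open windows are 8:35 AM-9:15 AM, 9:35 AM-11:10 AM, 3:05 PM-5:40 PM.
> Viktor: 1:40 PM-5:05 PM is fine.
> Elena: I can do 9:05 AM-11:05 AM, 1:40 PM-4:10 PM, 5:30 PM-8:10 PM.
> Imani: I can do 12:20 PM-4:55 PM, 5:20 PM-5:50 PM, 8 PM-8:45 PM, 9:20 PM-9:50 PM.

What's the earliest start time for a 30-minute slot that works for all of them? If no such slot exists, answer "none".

Clara ∩ Divya: 09:45-11:15.
Clara ∩ Divya ∩ Maria: 09:45-11:10.
Clara ∩ Divya ∩ Maria ∩ Viktor: ∅.
Clara ∩ Divya ∩ Maria ∩ Viktor ∩ Elena: ∅.
Clara ∩ Divya ∩ Maria ∩ Viktor ∩ Elena ∩ Imani: ∅.
There is no time when everyone is free.
No common window is at least 30 minutes long.

none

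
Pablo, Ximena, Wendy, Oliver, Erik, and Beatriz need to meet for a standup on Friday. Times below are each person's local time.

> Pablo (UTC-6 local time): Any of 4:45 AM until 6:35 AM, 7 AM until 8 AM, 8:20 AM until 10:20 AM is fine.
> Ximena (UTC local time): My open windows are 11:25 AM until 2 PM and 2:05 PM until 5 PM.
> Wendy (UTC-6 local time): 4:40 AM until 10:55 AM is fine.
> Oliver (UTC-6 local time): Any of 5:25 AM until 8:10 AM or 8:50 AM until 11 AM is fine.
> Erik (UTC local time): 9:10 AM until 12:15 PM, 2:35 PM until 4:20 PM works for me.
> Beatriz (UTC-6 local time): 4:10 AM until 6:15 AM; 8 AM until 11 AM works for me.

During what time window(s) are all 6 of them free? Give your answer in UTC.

11:25-12:15, 14:50-16:20

Pablo in UTC: 10:45-12:35, 13:00-14:00, 14:20-16:20 (add 6h to convert from UTC-6).
Ximena in UTC: 11:25-14:00, 14:05-17:00.
Wendy in UTC: 10:40-16:55 (add 6h to convert from UTC-6).
Oliver in UTC: 11:25-14:10, 14:50-17:00 (add 6h to convert from UTC-6).
Erik in UTC: 09:10-12:15, 14:35-16:20.
Beatriz in UTC: 10:10-12:15, 14:00-17:00 (add 6h to convert from UTC-6).
Pablo ∩ Ximena: 11:25-12:35, 13:00-14:00, 14:20-16:20.
Pablo ∩ Ximena ∩ Wendy: 11:25-12:35, 13:00-14:00, 14:20-16:20.
Pablo ∩ Ximena ∩ Wendy ∩ Oliver: 11:25-12:35, 13:00-14:00, 14:50-16:20.
Pablo ∩ Ximena ∩ Wendy ∩ Oliver ∩ Erik: 11:25-12:15, 14:50-16:20.
Pablo ∩ Ximena ∩ Wendy ∩ Oliver ∩ Erik ∩ Beatriz: 11:25-12:15, 14:50-16:20.
So the common availability across everyone is 11:25-12:15, 14:50-16:20.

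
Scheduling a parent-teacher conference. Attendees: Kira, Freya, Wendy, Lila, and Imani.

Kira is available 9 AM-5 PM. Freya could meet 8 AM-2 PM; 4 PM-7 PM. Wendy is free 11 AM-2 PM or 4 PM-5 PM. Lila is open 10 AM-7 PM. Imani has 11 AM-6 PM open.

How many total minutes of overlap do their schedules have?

240

Kira ∩ Freya: 09:00-14:00, 16:00-17:00.
Kira ∩ Freya ∩ Wendy: 11:00-14:00, 16:00-17:00.
Kira ∩ Freya ∩ Wendy ∩ Lila: 11:00-14:00, 16:00-17:00.
Kira ∩ Freya ∩ Wendy ∩ Lila ∩ Imani: 11:00-14:00, 16:00-17:00.
Those are the intersection windows.
Summing the common windows: 180 + 60 = 240 minutes.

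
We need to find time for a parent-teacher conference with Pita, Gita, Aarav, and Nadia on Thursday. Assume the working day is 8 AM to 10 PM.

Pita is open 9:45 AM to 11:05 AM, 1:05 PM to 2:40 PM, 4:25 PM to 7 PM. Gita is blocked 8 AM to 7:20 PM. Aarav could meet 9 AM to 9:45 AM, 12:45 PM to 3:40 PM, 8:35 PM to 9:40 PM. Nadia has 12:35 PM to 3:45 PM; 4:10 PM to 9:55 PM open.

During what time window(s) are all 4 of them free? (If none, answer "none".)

none

Pita free: 09:45-11:05, 13:05-14:40, 16:25-19:00.
Gita free: 19:20-22:00 (invert busy blocks within the working day).
Aarav free: 09:00-09:45, 12:45-15:40, 20:35-21:40.
Nadia free: 12:35-15:45, 16:10-21:55.
Pita ∩ Gita: ∅.
Pita ∩ Gita ∩ Aarav: ∅.
Pita ∩ Gita ∩ Aarav ∩ Nadia: ∅.
There is no time when everyone is free.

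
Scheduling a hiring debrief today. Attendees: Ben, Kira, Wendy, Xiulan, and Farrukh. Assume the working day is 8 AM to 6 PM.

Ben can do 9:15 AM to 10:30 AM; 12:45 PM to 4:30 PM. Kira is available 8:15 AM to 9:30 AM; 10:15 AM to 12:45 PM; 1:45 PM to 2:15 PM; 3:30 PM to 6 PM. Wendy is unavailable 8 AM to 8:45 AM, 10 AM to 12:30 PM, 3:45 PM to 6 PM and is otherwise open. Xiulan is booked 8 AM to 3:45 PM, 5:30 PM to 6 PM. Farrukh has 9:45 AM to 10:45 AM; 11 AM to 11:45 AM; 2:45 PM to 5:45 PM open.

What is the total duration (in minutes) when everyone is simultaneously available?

0

Ben free: 09:15-10:30, 12:45-16:30.
Kira free: 08:15-09:30, 10:15-12:45, 13:45-14:15, 15:30-18:00.
Wendy free: 08:45-10:00, 12:30-15:45 (invert busy blocks within the working day).
Xiulan free: 15:45-17:30 (invert busy blocks within the working day).
Farrukh free: 09:45-10:45, 11:00-11:45, 14:45-17:45.
Ben ∩ Kira: 09:15-09:30, 10:15-10:30, 13:45-14:15, 15:30-16:30.
Ben ∩ Kira ∩ Wendy: 09:15-09:30, 13:45-14:15, 15:30-15:45.
Ben ∩ Kira ∩ Wendy ∩ Xiulan: ∅.
Ben ∩ Kira ∩ Wendy ∩ Xiulan ∩ Farrukh: ∅.
There is no time when everyone is free.
There is no common window, so the total is 0 minutes.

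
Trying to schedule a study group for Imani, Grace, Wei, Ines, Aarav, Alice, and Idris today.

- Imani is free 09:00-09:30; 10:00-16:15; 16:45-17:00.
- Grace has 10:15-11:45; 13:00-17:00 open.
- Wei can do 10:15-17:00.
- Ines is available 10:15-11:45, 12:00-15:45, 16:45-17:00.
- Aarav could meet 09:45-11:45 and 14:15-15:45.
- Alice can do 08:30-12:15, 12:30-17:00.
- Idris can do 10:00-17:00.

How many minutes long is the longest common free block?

Imani ∩ Grace: 10:15-11:45, 13:00-16:15, 16:45-17:00.
Imani ∩ Grace ∩ Wei: 10:15-11:45, 13:00-16:15, 16:45-17:00.
Imani ∩ Grace ∩ Wei ∩ Ines: 10:15-11:45, 13:00-15:45, 16:45-17:00.
Imani ∩ Grace ∩ Wei ∩ Ines ∩ Aarav: 10:15-11:45, 14:15-15:45.
Imani ∩ Grace ∩ Wei ∩ Ines ∩ Aarav ∩ Alice: 10:15-11:45, 14:15-15:45.
Imani ∩ Grace ∩ Wei ∩ Ines ∩ Aarav ∩ Alice ∩ Idris: 10:15-11:45, 14:15-15:45.
The longest is 10:15-11:45 at 90 minutes.

90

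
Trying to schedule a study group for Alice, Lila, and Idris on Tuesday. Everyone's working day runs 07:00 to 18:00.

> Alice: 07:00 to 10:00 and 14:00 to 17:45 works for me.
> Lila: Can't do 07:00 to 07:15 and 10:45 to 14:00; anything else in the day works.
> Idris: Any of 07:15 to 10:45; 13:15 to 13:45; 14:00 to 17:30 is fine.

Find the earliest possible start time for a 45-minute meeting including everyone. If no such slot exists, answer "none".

Alice free: 07:00-10:00, 14:00-17:45.
Lila free: 07:15-10:45, 14:00-18:00 (invert busy blocks within the working day).
Idris free: 07:15-10:45, 13:15-13:45, 14:00-17:30.
Alice ∩ Lila: 07:15-10:00, 14:00-17:45.
Alice ∩ Lila ∩ Idris: 07:15-10:00, 14:00-17:30.
Those are the intersection windows.
The first common window of at least 45 minutes is 07:15-10:00, so the earliest start is 07:15.

07:15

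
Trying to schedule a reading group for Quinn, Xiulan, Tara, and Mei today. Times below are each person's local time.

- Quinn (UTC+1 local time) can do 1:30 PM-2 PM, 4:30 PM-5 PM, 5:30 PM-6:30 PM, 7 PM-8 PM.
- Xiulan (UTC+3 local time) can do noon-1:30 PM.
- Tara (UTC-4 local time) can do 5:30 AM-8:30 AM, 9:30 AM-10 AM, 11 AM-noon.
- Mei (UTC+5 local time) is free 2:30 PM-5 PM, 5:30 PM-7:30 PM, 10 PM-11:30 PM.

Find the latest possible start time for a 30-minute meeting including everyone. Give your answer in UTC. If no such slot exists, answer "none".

none

Quinn in UTC: 12:30-13:00, 15:30-16:00, 16:30-17:30, 18:00-19:00 (subtract 1h to convert from UTC+1).
Xiulan in UTC: 09:00-10:30 (subtract 3h to convert from UTC+3).
Tara in UTC: 09:30-12:30, 13:30-14:00, 15:00-16:00 (add 4h to convert from UTC-4).
Mei in UTC: 09:30-12:00, 12:30-14:30, 17:00-18:30 (subtract 5h to convert from UTC+5).
Quinn ∩ Xiulan: ∅.
Quinn ∩ Xiulan ∩ Tara: ∅.
Quinn ∩ Xiulan ∩ Tara ∩ Mei: ∅.
There is no time when everyone is free.
No common window is at least 30 minutes long.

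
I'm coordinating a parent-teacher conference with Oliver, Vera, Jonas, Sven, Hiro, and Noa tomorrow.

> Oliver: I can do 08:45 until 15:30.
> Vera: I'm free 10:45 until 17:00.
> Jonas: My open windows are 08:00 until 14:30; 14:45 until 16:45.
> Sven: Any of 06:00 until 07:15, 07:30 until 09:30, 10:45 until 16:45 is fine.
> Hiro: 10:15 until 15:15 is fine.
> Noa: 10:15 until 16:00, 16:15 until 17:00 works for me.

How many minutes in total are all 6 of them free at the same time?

Oliver ∩ Vera: 10:45-15:30.
Oliver ∩ Vera ∩ Jonas: 10:45-14:30, 14:45-15:30.
Oliver ∩ Vera ∩ Jonas ∩ Sven: 10:45-14:30, 14:45-15:30.
Oliver ∩ Vera ∩ Jonas ∩ Sven ∩ Hiro: 10:45-14:30, 14:45-15:15.
Oliver ∩ Vera ∩ Jonas ∩ Sven ∩ Hiro ∩ Noa: 10:45-14:30, 14:45-15:15.
Those are the intersection windows.
Summing the common windows: 225 + 30 = 255 minutes.

255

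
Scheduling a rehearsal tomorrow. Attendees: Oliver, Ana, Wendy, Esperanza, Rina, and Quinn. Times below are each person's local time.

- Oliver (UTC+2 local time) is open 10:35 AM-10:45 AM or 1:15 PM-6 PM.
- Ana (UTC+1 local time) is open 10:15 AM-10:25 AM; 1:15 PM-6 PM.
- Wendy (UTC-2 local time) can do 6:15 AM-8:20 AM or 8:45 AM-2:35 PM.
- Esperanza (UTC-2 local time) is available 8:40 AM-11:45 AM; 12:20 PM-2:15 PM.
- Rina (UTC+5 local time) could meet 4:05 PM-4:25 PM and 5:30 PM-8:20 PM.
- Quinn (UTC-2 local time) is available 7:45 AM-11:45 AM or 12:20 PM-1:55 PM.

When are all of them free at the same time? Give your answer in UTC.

Oliver in UTC: 08:35-08:45, 11:15-16:00 (subtract 2h to convert from UTC+2).
Ana in UTC: 09:15-09:25, 12:15-17:00 (subtract 1h to convert from UTC+1).
Wendy in UTC: 08:15-10:20, 10:45-16:35 (add 2h to convert from UTC-2).
Esperanza in UTC: 10:40-13:45, 14:20-16:15 (add 2h to convert from UTC-2).
Rina in UTC: 11:05-11:25, 12:30-15:20 (subtract 5h to convert from UTC+5).
Quinn in UTC: 09:45-13:45, 14:20-15:55 (add 2h to convert from UTC-2).
Oliver ∩ Ana: 12:15-16:00.
Oliver ∩ Ana ∩ Wendy: 12:15-16:00.
Oliver ∩ Ana ∩ Wendy ∩ Esperanza: 12:15-13:45, 14:20-16:00.
Oliver ∩ Ana ∩ Wendy ∩ Esperanza ∩ Rina: 12:30-13:45, 14:20-15:20.
Oliver ∩ Ana ∩ Wendy ∩ Esperanza ∩ Rina ∩ Quinn: 12:30-13:45, 14:20-15:20.

12:30-13:45, 14:20-15:20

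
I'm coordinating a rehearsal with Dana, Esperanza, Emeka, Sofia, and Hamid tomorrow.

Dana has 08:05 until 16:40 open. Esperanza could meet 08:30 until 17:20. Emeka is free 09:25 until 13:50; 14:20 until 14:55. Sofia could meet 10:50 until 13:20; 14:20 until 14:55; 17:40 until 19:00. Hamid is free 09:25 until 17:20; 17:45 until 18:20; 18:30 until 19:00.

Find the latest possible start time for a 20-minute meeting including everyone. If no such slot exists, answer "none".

Dana ∩ Esperanza: 08:30-16:40.
Dana ∩ Esperanza ∩ Emeka: 09:25-13:50, 14:20-14:55.
Dana ∩ Esperanza ∩ Emeka ∩ Sofia: 10:50-13:20, 14:20-14:55.
Dana ∩ Esperanza ∩ Emeka ∩ Sofia ∩ Hamid: 10:50-13:20, 14:20-14:55.
The last common window of at least 20 minutes is 14:20-14:55; a 20-minute meeting can start as late as 14:35 and still end by 14:55.

14:35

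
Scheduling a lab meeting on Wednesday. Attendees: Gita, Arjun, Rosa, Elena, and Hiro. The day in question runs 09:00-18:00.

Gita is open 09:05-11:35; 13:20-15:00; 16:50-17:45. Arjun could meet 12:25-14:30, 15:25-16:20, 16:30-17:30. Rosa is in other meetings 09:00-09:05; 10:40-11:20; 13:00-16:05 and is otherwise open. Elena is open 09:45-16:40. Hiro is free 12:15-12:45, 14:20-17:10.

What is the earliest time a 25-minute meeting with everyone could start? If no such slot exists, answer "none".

Gita free: 09:05-11:35, 13:20-15:00, 16:50-17:45.
Arjun free: 12:25-14:30, 15:25-16:20, 16:30-17:30.
Rosa free: 09:05-10:40, 11:20-13:00, 16:05-18:00 (invert busy blocks within the working day).
Elena free: 09:45-16:40.
Hiro free: 12:15-12:45, 14:20-17:10.
Gita ∩ Arjun: 13:20-14:30, 16:50-17:30.
Gita ∩ Arjun ∩ Rosa: 16:50-17:30.
Gita ∩ Arjun ∩ Rosa ∩ Elena: ∅.
Gita ∩ Arjun ∩ Rosa ∩ Elena ∩ Hiro: ∅.
There is no time when everyone is free.
No common window is at least 25 minutes long.

none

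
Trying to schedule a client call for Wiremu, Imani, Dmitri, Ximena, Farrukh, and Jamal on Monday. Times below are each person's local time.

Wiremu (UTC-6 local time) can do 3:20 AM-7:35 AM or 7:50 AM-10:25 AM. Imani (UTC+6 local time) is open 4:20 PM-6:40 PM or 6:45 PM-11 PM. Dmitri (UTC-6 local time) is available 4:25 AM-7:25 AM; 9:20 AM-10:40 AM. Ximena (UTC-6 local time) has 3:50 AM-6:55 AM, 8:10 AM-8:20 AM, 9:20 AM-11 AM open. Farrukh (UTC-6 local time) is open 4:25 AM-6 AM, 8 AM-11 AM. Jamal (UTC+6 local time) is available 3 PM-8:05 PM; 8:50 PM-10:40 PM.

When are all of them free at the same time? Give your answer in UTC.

Wiremu in UTC: 09:20-13:35, 13:50-16:25 (add 6h to convert from UTC-6).
Imani in UTC: 10:20-12:40, 12:45-17:00 (subtract 6h to convert from UTC+6).
Dmitri in UTC: 10:25-13:25, 15:20-16:40 (add 6h to convert from UTC-6).
Ximena in UTC: 09:50-12:55, 14:10-14:20, 15:20-17:00 (add 6h to convert from UTC-6).
Farrukh in UTC: 10:25-12:00, 14:00-17:00 (add 6h to convert from UTC-6).
Jamal in UTC: 09:00-14:05, 14:50-16:40 (subtract 6h to convert from UTC+6).
Wiremu ∩ Imani: 10:20-12:40, 12:45-13:35, 13:50-16:25.
Wiremu ∩ Imani ∩ Dmitri: 10:25-12:40, 12:45-13:25, 15:20-16:25.
Wiremu ∩ Imani ∩ Dmitri ∩ Ximena: 10:25-12:40, 12:45-12:55, 15:20-16:25.
Wiremu ∩ Imani ∩ Dmitri ∩ Ximena ∩ Farrukh: 10:25-12:00, 15:20-16:25.
Wiremu ∩ Imani ∩ Dmitri ∩ Ximena ∩ Farrukh ∩ Jamal: 10:25-12:00, 15:20-16:25.

10:25-12:00, 15:20-16:25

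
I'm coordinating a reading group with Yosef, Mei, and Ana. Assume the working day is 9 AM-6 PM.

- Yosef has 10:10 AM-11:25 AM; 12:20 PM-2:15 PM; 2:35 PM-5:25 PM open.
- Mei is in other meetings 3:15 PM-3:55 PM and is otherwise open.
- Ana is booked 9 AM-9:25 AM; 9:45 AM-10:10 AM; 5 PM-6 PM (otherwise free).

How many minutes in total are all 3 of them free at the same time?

Yosef free: 10:10-11:25, 12:20-14:15, 14:35-17:25.
Mei free: 09:00-15:15, 15:55-18:00 (invert busy blocks within the working day).
Ana free: 09:25-09:45, 10:10-17:00 (invert busy blocks within the working day).
Yosef ∩ Mei: 10:10-11:25, 12:20-14:15, 14:35-15:15, 15:55-17:25.
Yosef ∩ Mei ∩ Ana: 10:10-11:25, 12:20-14:15, 14:35-15:15, 15:55-17:00.
Summing the common windows: 75 + 115 + 40 + 65 = 295 minutes.

295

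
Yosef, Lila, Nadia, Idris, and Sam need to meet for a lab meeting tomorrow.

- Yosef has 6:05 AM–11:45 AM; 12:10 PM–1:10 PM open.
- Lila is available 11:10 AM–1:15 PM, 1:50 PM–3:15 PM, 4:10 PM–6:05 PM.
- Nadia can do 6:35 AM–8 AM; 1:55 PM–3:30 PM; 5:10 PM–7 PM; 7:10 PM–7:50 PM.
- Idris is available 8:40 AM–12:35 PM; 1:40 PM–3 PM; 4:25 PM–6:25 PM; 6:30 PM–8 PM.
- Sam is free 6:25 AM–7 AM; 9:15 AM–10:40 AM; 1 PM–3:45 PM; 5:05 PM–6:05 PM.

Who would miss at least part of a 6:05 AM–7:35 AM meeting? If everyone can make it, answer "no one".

Idris, Lila, Nadia, Sam

Yosef: free for 06:05-07:35. Lila: not fully free for 06:05-07:35. Nadia: not fully free for 06:05-07:35. Idris: not fully free for 06:05-07:35. Sam: not fully free for 06:05-07:35.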